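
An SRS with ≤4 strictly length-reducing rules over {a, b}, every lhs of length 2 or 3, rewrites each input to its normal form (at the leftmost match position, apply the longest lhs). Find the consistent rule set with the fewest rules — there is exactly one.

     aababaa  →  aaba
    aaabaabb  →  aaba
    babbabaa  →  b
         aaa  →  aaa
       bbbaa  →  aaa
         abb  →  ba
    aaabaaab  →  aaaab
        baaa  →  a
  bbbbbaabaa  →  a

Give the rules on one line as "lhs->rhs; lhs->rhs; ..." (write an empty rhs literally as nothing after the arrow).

abb->ba; baa->; bbb->a

  | aababaa => aaba
  | aaabaabb => aaabb => aaba
  | babbabaa => bbaabaa => bbaa => b
  | aaa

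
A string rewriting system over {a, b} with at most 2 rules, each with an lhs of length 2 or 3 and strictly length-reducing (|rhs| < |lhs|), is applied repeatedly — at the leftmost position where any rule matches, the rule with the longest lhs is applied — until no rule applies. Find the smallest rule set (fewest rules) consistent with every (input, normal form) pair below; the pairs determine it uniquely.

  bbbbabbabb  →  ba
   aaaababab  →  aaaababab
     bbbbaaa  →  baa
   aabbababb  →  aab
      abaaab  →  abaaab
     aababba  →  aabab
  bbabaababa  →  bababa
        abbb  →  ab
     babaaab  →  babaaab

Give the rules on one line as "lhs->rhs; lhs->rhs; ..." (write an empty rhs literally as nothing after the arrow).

bb->; bba->b

  | bbbbabbabb => bbabbabb => bbbabb => babb => ba
  | aaaababab
  | bbbbaaa => bbaaa => baa
  | aabbababb => aabbabb => aabbb => aab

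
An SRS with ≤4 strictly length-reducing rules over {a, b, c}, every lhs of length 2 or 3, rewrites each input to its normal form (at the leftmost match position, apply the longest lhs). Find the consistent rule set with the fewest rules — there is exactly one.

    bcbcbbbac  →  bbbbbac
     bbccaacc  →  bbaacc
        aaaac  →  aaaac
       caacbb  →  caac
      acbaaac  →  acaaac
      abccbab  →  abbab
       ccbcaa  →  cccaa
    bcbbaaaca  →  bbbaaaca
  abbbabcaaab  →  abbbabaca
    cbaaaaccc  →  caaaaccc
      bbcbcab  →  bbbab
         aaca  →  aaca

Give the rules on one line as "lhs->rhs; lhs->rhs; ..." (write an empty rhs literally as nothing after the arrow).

  | bcbcbbbac => bbcbbbac => bbbbbac
  | bbccaacc => bbcaacc => bbaacc
  | aaaac
  | caacbb => caacb => caac

aab->ca; bc->b; cb->c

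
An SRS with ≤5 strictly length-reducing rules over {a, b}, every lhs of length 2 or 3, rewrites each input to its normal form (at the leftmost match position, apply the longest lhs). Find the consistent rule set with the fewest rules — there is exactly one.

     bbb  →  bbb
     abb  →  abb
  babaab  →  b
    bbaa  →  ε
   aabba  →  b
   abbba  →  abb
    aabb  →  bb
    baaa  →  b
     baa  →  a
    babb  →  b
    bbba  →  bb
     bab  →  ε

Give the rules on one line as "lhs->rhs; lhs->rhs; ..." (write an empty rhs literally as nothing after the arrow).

  | bbb
  | abb
  | babaab => aab => b
  | bbaa => ba => ε

aa->b; aab->b; ba->; bab->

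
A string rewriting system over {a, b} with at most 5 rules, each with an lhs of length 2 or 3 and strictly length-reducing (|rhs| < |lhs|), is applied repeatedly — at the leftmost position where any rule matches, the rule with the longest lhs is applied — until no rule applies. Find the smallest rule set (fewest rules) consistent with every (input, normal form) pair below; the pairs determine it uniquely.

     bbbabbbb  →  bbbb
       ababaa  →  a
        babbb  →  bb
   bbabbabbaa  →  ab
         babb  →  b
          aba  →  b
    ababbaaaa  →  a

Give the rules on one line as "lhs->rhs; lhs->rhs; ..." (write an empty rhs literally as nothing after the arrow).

  | bbbabbbb => babbbbb => bbbb
  | ababaa => aaa => ba => a
  | babbb => bb
  | bbabbabbaa => abbbabbaa => ababbbaa => abbaa => aaba => bba => ab

aa->b; ba->a; bab->; bba->ab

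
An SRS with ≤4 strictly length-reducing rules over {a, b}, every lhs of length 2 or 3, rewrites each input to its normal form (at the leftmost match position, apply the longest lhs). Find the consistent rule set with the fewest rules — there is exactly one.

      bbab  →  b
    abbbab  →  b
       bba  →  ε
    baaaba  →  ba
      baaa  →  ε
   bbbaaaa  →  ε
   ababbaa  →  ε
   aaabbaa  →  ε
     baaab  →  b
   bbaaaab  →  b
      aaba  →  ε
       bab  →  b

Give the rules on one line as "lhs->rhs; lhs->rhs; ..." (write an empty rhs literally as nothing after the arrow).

  | bbab => bbb => b
  | abbbab => bbab => bbb => b
  | bba => bb => ε
  | baaaba => bbaba => bbba => ba

aa->b; ab->; bb->; bba->bb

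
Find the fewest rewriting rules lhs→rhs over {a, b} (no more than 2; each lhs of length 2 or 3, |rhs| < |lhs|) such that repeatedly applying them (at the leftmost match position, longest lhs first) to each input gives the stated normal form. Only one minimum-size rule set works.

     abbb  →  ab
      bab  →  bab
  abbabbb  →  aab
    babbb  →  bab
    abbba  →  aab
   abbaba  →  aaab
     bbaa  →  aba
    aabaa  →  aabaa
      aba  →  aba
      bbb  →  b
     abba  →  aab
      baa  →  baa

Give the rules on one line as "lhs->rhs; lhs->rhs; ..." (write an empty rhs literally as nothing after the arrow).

bb->b; bba->ab

  | abbb => abb => ab
  | bab
  | abbabbb => aabbbb => aabbb => aabb => aab
  | babbb => babb => bab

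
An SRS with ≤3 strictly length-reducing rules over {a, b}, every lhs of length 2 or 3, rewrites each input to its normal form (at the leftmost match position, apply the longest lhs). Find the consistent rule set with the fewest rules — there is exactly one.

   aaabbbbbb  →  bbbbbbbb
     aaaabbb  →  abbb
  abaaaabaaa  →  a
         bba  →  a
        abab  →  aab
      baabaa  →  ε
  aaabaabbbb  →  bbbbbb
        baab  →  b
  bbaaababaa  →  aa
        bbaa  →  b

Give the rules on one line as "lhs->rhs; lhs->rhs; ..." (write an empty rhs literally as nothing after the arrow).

  | aaabbbbbb => bbbbbbbb
  | aaaabbb => bbabbb => babbb => abbb
  | abaaaabaaa => aaabaaa => bbbaaa => bba => ba => a
  | bba => ba => a

aaa->bb; ba->a; baa->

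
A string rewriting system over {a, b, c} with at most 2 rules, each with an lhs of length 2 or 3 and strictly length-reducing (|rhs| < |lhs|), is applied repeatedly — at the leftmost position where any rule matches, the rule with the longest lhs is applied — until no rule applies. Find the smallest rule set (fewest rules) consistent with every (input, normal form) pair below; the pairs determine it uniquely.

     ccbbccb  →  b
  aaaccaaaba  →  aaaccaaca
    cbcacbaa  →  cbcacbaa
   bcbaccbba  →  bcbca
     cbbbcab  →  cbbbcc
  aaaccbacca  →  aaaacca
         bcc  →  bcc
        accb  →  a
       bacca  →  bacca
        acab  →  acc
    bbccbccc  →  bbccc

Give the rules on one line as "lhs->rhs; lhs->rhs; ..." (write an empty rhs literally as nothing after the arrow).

  | ccbbccb => bccb => b
  | aaaccaaaba => aaaccaaca
  | cbcacbaa
  | bcbaccbba => bcbaba => bcbca

ab->c; ccb->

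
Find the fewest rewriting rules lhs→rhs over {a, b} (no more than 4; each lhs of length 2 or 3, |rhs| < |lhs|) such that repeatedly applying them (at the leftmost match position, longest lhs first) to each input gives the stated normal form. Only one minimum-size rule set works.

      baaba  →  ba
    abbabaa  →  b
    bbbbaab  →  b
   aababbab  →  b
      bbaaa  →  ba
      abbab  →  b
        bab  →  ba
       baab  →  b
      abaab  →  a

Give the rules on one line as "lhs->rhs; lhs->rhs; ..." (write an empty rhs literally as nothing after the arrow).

  | baaba => bba => ba
  | abbabaa => ababaa => aabaa => baa => b
  | bbbbaab => bbbaab => bbaab => baab => bb => b
  | aababbab => babbab => babab => baab => bb => b

aa->; ab->a; bb->b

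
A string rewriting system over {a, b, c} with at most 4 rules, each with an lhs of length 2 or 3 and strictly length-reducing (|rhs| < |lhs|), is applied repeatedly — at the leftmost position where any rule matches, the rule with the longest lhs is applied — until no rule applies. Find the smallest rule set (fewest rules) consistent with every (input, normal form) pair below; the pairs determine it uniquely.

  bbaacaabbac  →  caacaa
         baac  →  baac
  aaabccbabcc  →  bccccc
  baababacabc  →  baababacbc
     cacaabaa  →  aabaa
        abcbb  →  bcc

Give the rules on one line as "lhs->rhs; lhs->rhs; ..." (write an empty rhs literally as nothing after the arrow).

  | bbaacaabbac => caacaabbac => caacaacac => caacaa
  | baac
  | aaabccbabcc => aabccbabcc => abccbabcc => bccbabcc => bccbbcc => bccccc
  | baababacabc => baababacbc

abc->bc; bb->c; cac->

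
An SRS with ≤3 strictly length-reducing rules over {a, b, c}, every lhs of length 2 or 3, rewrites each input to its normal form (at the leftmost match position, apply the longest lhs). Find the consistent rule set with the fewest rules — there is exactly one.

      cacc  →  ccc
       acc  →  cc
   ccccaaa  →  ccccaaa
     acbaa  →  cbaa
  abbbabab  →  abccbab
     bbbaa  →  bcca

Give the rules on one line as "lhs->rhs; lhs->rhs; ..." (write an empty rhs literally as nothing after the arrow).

  | cacc => ccc
  | acc => cc
  | ccccaaa
  | acbaa => cbaa

ac->c; bba->cc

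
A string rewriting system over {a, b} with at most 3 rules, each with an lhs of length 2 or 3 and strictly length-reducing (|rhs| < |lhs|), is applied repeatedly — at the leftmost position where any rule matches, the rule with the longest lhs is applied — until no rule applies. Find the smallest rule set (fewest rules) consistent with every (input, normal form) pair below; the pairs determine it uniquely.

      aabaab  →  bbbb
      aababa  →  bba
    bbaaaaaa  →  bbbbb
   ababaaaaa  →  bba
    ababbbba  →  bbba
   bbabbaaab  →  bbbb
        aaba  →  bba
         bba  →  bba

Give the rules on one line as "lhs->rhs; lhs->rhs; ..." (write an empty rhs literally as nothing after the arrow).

aa->b; ab->

  | aabaab => bbaab => bbbb
  | aababa => bbaba => bba
  | bbaaaaaa => bbbaaaa => bbbbaa => bbbbb
  | ababaaaaa => abaaaaa => aaaaa => baaa => bba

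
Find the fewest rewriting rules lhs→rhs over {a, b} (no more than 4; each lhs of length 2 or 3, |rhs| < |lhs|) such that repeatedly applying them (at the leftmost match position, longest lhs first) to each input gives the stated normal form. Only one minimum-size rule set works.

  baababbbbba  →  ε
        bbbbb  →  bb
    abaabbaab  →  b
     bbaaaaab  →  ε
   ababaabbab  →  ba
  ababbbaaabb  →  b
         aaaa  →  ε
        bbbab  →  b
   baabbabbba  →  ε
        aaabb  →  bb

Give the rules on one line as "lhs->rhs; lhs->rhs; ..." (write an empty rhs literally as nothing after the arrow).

  | baababbbbba => bbabbbbba => babbbba => abbba => aaaa => aaa => aa => ε
  | bbbbb => aabb => bb
  | abaabbaab => abbbaab => aaaaab => aaaab => aaab => aab => b
  | bbaaaaab => bbaaaab => bbaaab => bbaab => bbb => aa => ε

aa->; aaa->aa; bab->a; bbb->aa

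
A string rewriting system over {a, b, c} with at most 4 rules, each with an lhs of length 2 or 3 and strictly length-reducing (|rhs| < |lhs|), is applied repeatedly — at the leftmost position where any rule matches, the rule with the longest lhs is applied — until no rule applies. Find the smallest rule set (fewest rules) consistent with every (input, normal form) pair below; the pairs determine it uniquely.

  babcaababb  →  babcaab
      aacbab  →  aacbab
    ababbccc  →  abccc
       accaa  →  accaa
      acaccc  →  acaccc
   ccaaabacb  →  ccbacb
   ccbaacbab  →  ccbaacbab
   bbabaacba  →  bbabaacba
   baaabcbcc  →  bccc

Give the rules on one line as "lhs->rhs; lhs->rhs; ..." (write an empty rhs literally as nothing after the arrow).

aaa->; abb->; bcb->c

  | babcaababb => babcaab
  | aacbab
  | ababbccc => abccc
  | accaa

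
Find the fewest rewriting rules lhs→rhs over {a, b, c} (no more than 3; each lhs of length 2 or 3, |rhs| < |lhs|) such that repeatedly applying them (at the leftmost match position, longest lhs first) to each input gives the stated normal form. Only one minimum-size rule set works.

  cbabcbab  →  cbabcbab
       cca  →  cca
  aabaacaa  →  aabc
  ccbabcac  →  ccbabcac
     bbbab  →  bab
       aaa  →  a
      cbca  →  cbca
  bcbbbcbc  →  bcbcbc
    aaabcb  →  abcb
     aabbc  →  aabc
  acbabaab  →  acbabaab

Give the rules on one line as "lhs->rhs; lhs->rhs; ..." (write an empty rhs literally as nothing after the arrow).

aaa->a; aca->c; bb->b

  | cbabcbab
  | cca
  | aabaacaa => aabaca => aabc
  | ccbabcac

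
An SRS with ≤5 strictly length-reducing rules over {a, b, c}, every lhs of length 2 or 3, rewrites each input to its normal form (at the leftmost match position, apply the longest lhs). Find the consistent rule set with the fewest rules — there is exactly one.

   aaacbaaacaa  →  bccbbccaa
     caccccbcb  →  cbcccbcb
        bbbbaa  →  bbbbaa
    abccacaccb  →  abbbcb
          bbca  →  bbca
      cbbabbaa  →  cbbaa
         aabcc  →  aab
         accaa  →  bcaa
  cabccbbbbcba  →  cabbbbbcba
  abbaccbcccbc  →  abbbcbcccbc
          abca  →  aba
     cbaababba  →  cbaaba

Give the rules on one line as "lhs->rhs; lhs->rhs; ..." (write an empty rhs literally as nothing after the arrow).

  | aaacbaaacaa => bccbaaacaa => bccbbccaa
  | caccccbcb => cbcccbcb
  | bbbbaa
  | abccacaccb => abcacaccb => abacaccb => abbaccb => abbbcb

aaa->bc; abc->ab; ac->b; bab->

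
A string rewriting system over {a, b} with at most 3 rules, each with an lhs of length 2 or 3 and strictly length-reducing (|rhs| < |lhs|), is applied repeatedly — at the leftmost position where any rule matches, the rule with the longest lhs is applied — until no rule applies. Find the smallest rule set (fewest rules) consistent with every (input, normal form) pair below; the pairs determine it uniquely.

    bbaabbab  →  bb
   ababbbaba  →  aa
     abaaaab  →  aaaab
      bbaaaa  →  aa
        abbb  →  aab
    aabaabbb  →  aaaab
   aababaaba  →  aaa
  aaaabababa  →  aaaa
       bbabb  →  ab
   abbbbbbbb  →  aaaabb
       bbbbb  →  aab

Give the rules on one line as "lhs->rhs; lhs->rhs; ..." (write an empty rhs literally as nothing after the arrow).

ba->; bbb->ab

  | bbaabbab => babbab => bbab => bb
  | ababbbaba => abbbaba => aababa => aaba => aa
  | abaaaab => aaaab
  | bbaaaa => baaa => aa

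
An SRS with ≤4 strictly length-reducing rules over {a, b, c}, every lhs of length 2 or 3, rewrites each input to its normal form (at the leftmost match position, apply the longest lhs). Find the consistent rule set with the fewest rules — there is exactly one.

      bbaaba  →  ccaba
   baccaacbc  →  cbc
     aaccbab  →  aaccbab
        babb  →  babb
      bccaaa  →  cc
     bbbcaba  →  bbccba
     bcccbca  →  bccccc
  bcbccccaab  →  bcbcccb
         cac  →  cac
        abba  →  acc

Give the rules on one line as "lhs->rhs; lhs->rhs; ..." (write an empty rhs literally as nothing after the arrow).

bac->; bba->cc; bca->cc; caa->

  | bbaaba => ccaba
  | baccaacbc => caacbc => cbc
  | aaccbab
  | babb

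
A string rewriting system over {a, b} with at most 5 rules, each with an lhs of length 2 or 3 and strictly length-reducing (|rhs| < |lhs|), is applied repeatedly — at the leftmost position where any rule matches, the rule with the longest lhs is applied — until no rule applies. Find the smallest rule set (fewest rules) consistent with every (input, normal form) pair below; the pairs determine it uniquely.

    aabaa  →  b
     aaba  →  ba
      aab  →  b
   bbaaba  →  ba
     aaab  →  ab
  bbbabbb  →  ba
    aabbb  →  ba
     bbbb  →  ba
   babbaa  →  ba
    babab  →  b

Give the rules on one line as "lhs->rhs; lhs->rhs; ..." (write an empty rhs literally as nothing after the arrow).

aa->; bab->ba; bb->b; bbb->ba

  | aabaa => baa => b
  | aaba => ba
  | aab => b
  | bbaaba => baaba => bba => ba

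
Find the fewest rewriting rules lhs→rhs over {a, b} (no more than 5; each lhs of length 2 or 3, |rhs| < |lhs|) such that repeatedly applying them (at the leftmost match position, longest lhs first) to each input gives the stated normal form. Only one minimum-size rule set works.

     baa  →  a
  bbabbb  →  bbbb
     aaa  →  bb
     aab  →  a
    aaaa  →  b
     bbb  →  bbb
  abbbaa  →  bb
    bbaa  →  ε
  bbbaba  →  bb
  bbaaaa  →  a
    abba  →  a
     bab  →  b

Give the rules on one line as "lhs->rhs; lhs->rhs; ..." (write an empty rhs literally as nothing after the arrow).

aa->a; aaa->bb; ab->a; ba->

  | baa => a
  | bbabbb => bbbb
  | aaa => bb
  | aab => ab => a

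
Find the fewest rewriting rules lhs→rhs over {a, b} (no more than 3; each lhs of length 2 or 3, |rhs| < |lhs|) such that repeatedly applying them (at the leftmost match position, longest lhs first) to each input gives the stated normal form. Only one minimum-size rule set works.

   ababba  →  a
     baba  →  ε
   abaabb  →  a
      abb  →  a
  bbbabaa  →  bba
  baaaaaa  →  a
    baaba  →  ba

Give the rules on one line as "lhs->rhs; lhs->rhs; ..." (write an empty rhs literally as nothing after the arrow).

aa->a; ab->a; baa->

  | ababba => aabba => abba => aba => aa => a
  | baba => baa => ε
  | abaabb => aaabb => aabb => abb => ab => a
  | abb => ab => a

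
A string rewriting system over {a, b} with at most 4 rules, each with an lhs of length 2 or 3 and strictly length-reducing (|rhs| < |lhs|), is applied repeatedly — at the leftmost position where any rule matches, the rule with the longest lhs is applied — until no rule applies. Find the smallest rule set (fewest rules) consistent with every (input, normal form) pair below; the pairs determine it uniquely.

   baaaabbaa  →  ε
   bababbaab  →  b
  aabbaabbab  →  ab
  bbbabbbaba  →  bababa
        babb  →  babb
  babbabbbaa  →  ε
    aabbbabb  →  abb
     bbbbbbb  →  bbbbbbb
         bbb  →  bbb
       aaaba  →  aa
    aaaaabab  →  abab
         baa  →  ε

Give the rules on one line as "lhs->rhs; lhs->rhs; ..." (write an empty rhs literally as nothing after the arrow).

aab->bb; baa->; bba->a

  | baaaabbaa => aabbaa => bbbaa => baa => ε
  | bababbaab => babaaab => baab => b
  | aabbaabbab => bbbaabbab => baabbab => bbab => ab
  | bbbabbbaba => babbbaba => bababa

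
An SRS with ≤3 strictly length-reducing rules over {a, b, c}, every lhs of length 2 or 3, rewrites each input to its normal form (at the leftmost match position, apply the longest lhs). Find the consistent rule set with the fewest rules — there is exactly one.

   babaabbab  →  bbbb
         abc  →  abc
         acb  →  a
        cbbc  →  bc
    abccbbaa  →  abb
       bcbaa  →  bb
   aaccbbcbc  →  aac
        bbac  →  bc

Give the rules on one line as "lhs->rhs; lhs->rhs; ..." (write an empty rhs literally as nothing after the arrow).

ba->; baa->bb; cb->

  | babaabbab => baabbab => bbbbab => bbbb
  | abc
  | acb => a
  | cbbc => bc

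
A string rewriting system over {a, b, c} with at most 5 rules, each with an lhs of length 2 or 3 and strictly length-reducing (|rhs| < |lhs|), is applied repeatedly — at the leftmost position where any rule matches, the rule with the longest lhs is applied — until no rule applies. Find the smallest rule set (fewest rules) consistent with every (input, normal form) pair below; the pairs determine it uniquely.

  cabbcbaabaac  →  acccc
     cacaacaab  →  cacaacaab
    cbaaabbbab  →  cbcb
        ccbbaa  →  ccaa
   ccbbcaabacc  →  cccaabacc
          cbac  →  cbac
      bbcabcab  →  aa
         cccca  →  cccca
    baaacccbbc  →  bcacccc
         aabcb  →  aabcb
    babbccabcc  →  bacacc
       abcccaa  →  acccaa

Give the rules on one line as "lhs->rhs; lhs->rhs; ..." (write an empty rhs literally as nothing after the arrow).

baa->bc; bb->; bcc->cc; cab->a

  | cabbcbaabaac => abcbaabaac => abcbcbaac => abcbcbcc => abcbccc => abcccc => acccc
  | cacaacaab
  | cbaaabbbab => cbcabbbab => cbabbab => cbaab => cbcb
  | ccbbaa => ccaa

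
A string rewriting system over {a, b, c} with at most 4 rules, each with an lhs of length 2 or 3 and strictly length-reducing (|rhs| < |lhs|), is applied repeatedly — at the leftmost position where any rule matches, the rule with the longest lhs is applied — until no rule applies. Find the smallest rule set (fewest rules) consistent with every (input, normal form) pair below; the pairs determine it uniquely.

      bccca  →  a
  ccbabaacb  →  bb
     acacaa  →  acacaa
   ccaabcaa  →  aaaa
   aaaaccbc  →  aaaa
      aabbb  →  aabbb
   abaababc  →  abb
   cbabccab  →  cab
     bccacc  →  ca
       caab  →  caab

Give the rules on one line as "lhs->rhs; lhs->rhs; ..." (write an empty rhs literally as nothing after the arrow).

ba->b; bc->; cc->

  | bccca => cca => a
  | ccbabaacb => babaacb => bbaacb => bbacb => bbcb => bb
  | acacaa
  | ccaabcaa => aabcaa => aaaa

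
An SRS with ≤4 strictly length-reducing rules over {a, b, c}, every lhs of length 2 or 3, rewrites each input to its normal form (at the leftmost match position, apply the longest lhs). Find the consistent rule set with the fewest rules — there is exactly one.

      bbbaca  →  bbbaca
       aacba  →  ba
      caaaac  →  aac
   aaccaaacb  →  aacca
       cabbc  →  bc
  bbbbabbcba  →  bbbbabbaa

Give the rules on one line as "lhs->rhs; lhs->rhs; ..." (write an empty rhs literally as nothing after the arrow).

  | bbbaca
  | aacba => aaaa => ba
  | caaaac => cbac => aac
  | aaccaaacb => aaccbcb => aacccb => aacca

aaa->b; cab->; cb->a; cbc->cc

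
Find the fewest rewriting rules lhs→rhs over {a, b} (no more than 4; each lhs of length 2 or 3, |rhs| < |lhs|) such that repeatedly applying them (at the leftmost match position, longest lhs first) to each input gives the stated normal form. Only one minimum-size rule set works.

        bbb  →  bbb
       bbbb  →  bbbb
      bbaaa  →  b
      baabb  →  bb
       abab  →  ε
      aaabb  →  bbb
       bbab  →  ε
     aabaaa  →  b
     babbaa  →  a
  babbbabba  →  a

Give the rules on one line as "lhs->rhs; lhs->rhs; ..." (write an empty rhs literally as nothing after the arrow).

aa->a; aaa->b; ab->; bba->a

  | bbb
  | bbbb
  | bbaaa => aaa => b
  | baabb => babb => bb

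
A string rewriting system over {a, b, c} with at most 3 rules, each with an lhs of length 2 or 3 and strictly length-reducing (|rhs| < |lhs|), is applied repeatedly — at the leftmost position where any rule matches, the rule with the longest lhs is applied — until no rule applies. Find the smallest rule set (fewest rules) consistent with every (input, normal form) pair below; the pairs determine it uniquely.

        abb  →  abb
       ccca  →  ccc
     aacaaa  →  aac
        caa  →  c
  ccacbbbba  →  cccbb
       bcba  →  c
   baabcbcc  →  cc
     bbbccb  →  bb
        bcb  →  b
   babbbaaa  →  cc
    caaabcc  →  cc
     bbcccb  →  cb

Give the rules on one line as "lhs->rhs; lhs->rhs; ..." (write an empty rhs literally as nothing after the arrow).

ba->c; bc->; ca->c

  | abb
  | ccca => ccc
  | aacaaa => aacaa => aaca => aac
  | caa => ca => c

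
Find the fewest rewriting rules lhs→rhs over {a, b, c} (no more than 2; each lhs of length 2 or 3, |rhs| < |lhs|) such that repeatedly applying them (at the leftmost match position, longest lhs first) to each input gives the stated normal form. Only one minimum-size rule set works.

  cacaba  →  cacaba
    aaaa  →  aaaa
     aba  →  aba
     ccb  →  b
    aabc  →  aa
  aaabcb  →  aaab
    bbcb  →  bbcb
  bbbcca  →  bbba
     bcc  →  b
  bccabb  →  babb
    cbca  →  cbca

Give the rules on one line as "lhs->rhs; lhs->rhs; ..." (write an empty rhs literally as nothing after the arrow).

  | cacaba
  | aaaa
  | aba
  | ccb => b

abc->a; cc->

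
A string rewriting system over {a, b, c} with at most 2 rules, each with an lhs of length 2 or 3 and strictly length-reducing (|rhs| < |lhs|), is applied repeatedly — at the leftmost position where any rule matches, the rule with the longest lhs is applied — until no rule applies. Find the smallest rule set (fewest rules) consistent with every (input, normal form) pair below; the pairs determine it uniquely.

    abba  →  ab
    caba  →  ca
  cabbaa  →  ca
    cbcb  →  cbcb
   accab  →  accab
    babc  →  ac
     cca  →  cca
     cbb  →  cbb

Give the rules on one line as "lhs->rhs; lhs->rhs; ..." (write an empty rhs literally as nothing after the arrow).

  | abba => ab
  | caba => ca
  | cabbaa => caba => ca
  | cbcb

ba->; bab->a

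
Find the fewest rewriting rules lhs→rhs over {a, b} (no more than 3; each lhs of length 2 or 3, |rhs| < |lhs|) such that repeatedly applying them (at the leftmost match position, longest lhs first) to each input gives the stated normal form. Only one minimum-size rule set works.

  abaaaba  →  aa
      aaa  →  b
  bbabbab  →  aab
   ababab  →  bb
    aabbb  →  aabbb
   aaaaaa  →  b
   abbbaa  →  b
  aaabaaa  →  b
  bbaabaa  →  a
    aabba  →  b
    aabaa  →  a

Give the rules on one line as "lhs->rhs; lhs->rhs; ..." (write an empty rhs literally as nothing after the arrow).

aaa->b; ba->a

  | abaaaba => aaaaba => baba => aba => aa
  | aaa => b
  | bbabbab => babbab => abbab => abab => aab
  | ababab => aabab => aaab => bb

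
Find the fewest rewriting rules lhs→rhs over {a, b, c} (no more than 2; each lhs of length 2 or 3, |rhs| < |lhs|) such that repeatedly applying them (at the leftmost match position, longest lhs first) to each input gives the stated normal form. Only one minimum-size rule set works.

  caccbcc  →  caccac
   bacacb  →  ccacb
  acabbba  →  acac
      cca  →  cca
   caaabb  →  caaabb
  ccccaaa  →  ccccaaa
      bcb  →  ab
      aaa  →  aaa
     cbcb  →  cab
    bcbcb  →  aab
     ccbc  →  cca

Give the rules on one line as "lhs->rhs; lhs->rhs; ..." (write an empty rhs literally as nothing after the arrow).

ba->c; bc->a

  | caccbcc => caccac
  | bacacb => ccacb
  | acabbba => acabbc => acaba => acac
  | cca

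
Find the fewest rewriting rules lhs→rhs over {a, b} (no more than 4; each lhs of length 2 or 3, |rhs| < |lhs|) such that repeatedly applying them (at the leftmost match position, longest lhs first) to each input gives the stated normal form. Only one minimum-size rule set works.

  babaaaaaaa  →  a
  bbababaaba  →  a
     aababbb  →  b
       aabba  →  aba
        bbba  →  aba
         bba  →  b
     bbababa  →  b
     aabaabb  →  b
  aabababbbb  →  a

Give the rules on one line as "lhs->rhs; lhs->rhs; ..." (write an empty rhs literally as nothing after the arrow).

aa->b; bab->; bb->a

  | babaaaaaaa => aaaaaaa => baaaaa => bbaaa => aaaa => baa => bb => a
  | bbababaaba => aababaaba => bbabaaba => aabaaba => bbaaba => aaaba => baba => a
  | aababbb => bbabbb => aabbb => bbbb => abb => aa => b
  | aabba => bbba => aba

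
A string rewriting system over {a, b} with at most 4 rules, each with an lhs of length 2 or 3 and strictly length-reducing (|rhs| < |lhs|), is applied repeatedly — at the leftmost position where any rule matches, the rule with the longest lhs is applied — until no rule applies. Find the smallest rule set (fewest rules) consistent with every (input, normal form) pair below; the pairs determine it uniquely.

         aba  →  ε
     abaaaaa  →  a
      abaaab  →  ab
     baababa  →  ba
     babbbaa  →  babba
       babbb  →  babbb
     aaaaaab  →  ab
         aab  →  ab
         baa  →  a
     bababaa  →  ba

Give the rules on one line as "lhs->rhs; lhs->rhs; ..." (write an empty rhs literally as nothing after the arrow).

aa->a; aba->; baa->a

  | aba => ε
  | abaaaaa => aaaa => aaa => aa => a
  | abaaab => aab => ab
  | baababa => ababa => ba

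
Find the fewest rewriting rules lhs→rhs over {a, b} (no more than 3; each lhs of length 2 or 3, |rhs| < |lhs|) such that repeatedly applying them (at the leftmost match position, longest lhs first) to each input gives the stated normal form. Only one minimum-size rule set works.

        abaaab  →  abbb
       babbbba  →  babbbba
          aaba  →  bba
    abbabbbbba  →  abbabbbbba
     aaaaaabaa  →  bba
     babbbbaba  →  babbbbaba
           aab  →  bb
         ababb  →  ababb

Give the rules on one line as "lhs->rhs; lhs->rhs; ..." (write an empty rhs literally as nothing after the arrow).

  | abaaab => abaab => abbb
  | babbbba
  | aaba => bba
  | abbabbbbba

aa->a; aab->bb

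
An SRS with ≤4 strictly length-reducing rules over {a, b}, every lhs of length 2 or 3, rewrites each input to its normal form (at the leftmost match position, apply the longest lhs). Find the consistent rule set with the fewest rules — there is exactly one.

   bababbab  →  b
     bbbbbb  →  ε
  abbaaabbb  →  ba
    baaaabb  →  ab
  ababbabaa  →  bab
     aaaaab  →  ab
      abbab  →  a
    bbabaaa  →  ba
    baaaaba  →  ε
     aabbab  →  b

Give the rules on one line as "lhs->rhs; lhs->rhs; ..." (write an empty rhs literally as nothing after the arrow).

aa->; abb->ba; bb->a

  | bababbab => babbaab => bbaaab => aaaab => aab => b
  | bbbbbb => abbbb => babb => bba => aa => ε
  | abbaaabbb => baaaabbb => baabbb => bbbb => abb => ba
  | baaaabb => baabb => bbb => ab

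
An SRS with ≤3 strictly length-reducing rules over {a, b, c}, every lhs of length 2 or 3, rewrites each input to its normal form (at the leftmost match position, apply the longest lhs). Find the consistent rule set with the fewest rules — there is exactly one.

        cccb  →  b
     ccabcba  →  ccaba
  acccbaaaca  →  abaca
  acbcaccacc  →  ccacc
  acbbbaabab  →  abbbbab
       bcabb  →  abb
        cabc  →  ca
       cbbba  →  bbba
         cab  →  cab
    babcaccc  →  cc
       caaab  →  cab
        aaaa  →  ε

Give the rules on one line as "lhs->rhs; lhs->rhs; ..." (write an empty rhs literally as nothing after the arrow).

aa->; bc->; cb->b

  | cccb => ccb => cb => b
  | ccabcba => ccaba
  | acccbaaaca => accbaaaca => acbaaaca => abaaaca => abaca
  | acbcaccacc => abcaccacc => aaccacc => ccacc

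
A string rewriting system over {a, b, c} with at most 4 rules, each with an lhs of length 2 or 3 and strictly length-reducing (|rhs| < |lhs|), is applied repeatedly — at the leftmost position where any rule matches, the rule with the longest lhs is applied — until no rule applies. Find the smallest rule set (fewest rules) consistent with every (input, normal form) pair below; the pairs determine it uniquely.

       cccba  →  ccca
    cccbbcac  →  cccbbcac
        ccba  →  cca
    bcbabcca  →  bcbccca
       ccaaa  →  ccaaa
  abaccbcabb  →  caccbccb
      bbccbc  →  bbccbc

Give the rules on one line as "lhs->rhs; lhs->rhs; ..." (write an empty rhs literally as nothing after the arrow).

  | cccba => ccca
  | cccbbcac
  | ccba => cca
  | bcbabcca => bcbccca

ab->c; ba->a; bab->bc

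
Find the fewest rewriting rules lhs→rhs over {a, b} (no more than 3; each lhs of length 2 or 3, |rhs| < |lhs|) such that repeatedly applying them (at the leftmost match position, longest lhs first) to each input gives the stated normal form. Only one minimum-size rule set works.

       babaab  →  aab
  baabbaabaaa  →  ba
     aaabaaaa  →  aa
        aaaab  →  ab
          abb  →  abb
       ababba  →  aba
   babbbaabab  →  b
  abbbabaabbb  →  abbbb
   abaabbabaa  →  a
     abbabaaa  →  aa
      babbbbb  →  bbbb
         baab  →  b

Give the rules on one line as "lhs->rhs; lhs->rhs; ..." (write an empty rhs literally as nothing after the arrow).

  | babaab => aab
  | baabbaabaaa => bbaabaaa => bbaaa => ba
  | aaabaaaa => baaaa => aa
  | aaaab => ab

aaa->; baa->; bab->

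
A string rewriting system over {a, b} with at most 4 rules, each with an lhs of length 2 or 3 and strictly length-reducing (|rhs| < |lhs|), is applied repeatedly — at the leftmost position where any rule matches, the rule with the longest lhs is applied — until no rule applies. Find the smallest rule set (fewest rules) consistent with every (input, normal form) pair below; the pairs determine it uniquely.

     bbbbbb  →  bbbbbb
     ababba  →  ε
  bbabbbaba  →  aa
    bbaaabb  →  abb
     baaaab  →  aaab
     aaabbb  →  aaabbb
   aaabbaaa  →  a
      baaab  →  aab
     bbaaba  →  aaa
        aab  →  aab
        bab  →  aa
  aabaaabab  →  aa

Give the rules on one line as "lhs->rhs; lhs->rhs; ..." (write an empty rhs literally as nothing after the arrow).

aba->ba; ba->; bab->aa

  | bbbbbb
  | ababba => babba => aaba => aba => ba => ε
  | bbabbbaba => baabbaba => abbaba => abaaa => baaa => aa
  | bbaaabb => baabb => abb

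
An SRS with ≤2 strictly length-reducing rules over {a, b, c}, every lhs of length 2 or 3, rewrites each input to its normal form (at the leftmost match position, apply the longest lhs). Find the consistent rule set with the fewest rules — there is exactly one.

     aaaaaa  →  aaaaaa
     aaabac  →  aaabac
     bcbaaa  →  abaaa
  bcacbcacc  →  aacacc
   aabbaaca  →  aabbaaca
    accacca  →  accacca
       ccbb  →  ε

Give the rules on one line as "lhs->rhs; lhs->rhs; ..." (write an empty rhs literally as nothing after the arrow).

  | aaaaaa
  | aaabac
  | bcbaaa => abaaa
  | bcacbcacc => aacbcacc => aacacc

bc->a; cb->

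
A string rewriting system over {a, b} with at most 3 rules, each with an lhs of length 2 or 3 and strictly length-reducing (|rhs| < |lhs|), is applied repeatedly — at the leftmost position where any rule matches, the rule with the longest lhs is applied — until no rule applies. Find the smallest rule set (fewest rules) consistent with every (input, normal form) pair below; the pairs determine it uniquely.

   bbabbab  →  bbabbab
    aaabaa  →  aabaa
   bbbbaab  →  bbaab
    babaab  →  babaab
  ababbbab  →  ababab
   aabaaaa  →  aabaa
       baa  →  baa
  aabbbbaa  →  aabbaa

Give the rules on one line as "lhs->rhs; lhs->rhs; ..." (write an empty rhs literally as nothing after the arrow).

  | bbabbab
  | aaabaa => aabaa
  | bbbbaab => bbaab
  | babaab

aaa->aa; bbb->b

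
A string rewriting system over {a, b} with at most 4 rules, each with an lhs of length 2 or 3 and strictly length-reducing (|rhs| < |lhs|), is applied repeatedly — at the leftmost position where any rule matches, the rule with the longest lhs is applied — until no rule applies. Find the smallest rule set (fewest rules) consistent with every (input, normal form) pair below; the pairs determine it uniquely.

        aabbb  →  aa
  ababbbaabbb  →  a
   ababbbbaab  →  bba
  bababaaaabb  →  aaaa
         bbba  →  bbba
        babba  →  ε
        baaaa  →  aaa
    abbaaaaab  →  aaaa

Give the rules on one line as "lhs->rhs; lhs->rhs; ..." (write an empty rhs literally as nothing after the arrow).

  | aabbb => aabb => aab => aa
  | ababbbaabbb => bbbaabbb => bbabbb => babb => ab => a
  | ababbbbaab => bbbbaab => bbbab => bba
  | bababaaaabb => aabaaaabb => aaaabb => aaaab => aaaa

ab->a; aba->; baa->a; bab->a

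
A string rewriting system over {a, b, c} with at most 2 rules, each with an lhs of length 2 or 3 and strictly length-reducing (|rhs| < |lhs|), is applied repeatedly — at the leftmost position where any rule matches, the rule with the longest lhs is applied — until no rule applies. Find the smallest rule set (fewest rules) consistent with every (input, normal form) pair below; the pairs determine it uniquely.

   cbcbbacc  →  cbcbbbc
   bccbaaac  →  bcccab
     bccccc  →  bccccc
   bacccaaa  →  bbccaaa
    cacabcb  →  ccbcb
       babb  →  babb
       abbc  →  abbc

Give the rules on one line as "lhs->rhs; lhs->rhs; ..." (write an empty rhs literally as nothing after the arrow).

ac->b; cba->cc

  | cbcbbacc => cbcbbbc
  | bccbaaac => bcccaac => bcccab
  | bccccc
  | bacccaaa => bbccaaa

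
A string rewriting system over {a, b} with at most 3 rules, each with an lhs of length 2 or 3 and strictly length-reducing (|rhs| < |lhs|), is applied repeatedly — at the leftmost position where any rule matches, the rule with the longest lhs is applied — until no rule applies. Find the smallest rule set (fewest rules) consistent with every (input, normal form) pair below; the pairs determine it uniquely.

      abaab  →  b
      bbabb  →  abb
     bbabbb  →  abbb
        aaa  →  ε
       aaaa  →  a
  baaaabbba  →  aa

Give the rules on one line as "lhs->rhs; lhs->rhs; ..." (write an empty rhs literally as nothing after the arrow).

  | abaab => aaab => b
  | bbabb => babb => abb
  | bbabbb => babbb => abbb
  | aaa => ε

aaa->; ba->a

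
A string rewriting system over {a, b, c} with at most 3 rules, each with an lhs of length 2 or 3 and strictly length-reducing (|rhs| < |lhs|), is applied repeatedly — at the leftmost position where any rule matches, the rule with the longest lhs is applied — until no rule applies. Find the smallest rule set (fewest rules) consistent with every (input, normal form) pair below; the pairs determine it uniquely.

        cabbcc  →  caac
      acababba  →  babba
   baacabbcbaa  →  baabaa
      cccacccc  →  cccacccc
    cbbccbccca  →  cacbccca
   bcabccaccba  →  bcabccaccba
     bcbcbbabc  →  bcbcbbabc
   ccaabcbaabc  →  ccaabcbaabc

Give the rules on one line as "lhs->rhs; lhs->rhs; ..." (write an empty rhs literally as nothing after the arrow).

  | cabbcc => caac
  | acababba => babba
  | baacabbcbaa => babbcbaa => baabaa
  | cccacccc

aca->; bbc->a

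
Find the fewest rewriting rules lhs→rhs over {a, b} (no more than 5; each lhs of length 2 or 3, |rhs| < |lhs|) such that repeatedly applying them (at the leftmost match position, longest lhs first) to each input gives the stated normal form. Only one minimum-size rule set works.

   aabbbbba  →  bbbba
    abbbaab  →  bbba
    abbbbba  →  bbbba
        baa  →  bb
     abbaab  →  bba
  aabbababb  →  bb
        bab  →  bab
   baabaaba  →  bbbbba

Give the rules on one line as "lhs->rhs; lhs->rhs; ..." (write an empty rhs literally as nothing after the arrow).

aa->b; aaa->bb; aab->ba; abb->b

  | aabbbbba => babbbba => bbbba
  | abbbaab => bbaab => bbba
  | abbbbba => bbbba
  | baa => bb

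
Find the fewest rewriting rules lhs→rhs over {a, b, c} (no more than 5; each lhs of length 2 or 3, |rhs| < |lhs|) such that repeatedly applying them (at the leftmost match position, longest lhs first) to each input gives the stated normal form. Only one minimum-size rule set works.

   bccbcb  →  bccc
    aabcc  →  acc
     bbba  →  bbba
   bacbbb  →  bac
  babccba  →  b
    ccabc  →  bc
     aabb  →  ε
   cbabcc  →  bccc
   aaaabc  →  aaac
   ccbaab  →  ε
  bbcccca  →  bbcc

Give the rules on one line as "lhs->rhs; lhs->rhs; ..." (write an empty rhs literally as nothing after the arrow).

  | bccbcb => bcccb => bccc
  | aabcc => acc
  | bbba
  | bacbbb => bacbb => bacb => bac

ab->; cab->bc; cb->c; cca->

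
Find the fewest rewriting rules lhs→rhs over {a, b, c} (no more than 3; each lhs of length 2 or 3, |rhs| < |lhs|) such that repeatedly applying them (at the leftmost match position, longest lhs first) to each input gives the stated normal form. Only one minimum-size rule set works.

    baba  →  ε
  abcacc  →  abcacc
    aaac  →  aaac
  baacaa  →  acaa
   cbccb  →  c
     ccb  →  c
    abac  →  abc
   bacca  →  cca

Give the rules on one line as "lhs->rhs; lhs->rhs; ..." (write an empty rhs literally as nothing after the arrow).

  | baba => ba => ε
  | abcacc
  | aaac
  | baacaa => acaa

aba->ab; ba->; cb->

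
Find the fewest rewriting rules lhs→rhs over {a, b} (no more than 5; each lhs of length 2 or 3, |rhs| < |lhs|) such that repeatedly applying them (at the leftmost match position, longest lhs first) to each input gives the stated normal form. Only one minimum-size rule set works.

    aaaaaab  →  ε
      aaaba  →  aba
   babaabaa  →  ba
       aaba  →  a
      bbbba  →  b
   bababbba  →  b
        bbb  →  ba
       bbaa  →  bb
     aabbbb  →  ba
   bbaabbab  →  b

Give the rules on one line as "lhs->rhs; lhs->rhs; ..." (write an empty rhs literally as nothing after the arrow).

aa->; aab->; bab->ba; bbb->ba

  | aaaaaab => aaaab => aab => ε
  | aaaba => aba
  | babaabaa => baaabaa => babaa => baaa => ba
  | aaba => a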